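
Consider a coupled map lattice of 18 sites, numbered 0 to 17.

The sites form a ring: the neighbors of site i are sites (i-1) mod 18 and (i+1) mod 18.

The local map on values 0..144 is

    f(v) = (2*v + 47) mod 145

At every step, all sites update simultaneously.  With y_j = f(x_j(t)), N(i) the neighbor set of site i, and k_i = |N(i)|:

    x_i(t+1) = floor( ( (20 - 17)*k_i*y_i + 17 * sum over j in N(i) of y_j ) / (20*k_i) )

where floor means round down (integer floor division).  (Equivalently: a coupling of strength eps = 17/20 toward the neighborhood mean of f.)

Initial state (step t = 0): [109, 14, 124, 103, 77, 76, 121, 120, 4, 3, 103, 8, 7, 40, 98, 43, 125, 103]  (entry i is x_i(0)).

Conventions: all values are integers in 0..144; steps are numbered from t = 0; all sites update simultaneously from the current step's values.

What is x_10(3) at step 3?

Answer: x_10(3) = 15

Derivation:
t=0: [109, 14, 124, 103, 77, 76, 121, 120, 4, 3, 103, 8, 7, 40, 98, 43, 125, 103]
t=1: [95, 64, 78, 42, 77, 93, 104, 105, 91, 77, 65, 81, 89, 86, 125, 64, 103, 70]
t=2: [44, 68, 77, 68, 101, 83, 101, 99, 84, 57, 55, 57, 70, 48, 45, 53, 46, 91]
t=3: [72, 86, 40, 73, 60, 98, 87, 88, 59, 37, 15, 25, 73, 97, 84, 118, 59, 129]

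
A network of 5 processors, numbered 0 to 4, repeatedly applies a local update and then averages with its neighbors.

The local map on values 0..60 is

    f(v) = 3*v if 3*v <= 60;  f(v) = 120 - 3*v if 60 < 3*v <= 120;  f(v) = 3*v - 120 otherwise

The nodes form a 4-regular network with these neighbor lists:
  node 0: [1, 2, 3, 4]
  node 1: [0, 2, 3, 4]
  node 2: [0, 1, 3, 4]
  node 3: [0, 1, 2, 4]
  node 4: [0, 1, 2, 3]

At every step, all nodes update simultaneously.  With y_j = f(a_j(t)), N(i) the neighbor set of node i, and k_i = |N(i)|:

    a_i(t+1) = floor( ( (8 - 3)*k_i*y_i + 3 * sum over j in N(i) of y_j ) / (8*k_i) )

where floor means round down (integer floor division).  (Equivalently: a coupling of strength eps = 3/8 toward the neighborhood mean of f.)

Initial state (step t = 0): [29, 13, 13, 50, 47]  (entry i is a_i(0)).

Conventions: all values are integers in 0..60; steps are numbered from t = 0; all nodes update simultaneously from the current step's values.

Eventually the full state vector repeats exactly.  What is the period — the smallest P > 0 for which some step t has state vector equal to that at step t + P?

Simulating step by step:
t=0: [29, 13, 13, 50, 47]
t=1: [32, 35, 35, 31, 26]
t=2: [24, 19, 19, 25, 33]
t=3: [46, 51, 51, 45, 32]
t=4: [21, 29, 29, 19, 24]
t=5: [51, 38, 38, 51, 46]
t=6: [26, 12, 12, 26, 18]
t=7: [42, 38, 38, 42, 48]
t=8: [7, 7, 7, 7, 17]
t=9: [23, 23, 23, 23, 39]
t=10: [46, 46, 46, 46, 21]
t=11: [21, 21, 21, 21, 42]
t=12: [52, 52, 52, 52, 25]
t=13: [36, 36, 36, 36, 41]
t=14: [11, 11, 11, 11, 6]
t=15: [31, 31, 31, 31, 23]
t=16: [29, 29, 29, 29, 42]
t=17: [30, 30, 30, 30, 16]
t=18: [31, 31, 31, 31, 41]
t=19: [24, 24, 24, 24, 12]
t=20: [46, 46, 46, 46, 40]
t=21: [16, 16, 16, 16, 6]
t=22: [45, 45, 45, 45, 29]
t=23: [16, 16, 16, 16, 26]
t=24: [47, 47, 47, 47, 44]
t=25: [20, 20, 20, 20, 15]
t=26: [58, 58, 58, 58, 50]
t=27: [51, 51, 51, 51, 39]
t=28: [30, 30, 30, 30, 14]
t=29: [31, 31, 31, 31, 37]
t=30: [25, 25, 25, 25, 15]
t=31: [45, 45, 45, 45, 45]
t=32: [15, 15, 15, 15, 15]
t=33: [45, 45, 45, 45, 45]

Answer: 2
Key observation: The state at step 31, [45, 45, 45, 45, 45], reappears at step 33 — and no state repeats earlier — so the cycle the system enters has period 2.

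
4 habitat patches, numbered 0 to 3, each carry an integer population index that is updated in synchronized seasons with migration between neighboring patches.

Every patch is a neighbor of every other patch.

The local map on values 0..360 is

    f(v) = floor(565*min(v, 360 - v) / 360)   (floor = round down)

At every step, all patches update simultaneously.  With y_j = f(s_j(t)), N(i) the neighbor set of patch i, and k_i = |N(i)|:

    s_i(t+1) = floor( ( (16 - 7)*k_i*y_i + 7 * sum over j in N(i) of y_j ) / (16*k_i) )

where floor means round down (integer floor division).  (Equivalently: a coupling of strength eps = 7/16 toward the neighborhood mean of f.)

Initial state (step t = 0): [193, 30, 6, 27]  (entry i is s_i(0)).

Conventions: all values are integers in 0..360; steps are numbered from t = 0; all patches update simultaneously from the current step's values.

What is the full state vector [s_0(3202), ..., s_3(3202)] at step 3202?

Answer: [265, 265, 265, 265]
Key observation: The state at step 20, [252, 252, 252, 252], reappears at step 26: the system is in a cycle of period 6 from step 20 on.  Therefore the state at step 3202 equals the state at step 20 + ((3202 - 20) mod 6) = 22, which is [265, 265, 265, 265].

Derivation:
t=0: [193, 30, 6, 27]
t=1: [161, 72, 56, 70]
t=2: [186, 128, 118, 127]
t=3: [238, 208, 202, 207]
t=4: [213, 232, 236, 233]
t=5: [215, 203, 200, 202]
t=6: [236, 244, 246, 244]
t=7: [188, 183, 181, 183]
t=8: [272, 276, 277, 276]
t=9: [134, 131, 131, 131]
t=10: [207, 205, 205, 205]
t=11: [241, 242, 242, 242]
t=12: [185, 185, 185, 185]
t=13: [274, 274, 274, 274]
t=14: [134, 134, 134, 134]
t=15: [210, 210, 210, 210]
t=16: [235, 235, 235, 235]
t=17: [196, 196, 196, 196]
t=18: [257, 257, 257, 257]
t=19: [161, 161, 161, 161]
t=20: [252, 252, 252, 252]
t=21: [169, 169, 169, 169]
t=22: [265, 265, 265, 265]
t=23: [149, 149, 149, 149]
t=24: [233, 233, 233, 233]
t=25: [199, 199, 199, 199]
t=26: [252, 252, 252, 252]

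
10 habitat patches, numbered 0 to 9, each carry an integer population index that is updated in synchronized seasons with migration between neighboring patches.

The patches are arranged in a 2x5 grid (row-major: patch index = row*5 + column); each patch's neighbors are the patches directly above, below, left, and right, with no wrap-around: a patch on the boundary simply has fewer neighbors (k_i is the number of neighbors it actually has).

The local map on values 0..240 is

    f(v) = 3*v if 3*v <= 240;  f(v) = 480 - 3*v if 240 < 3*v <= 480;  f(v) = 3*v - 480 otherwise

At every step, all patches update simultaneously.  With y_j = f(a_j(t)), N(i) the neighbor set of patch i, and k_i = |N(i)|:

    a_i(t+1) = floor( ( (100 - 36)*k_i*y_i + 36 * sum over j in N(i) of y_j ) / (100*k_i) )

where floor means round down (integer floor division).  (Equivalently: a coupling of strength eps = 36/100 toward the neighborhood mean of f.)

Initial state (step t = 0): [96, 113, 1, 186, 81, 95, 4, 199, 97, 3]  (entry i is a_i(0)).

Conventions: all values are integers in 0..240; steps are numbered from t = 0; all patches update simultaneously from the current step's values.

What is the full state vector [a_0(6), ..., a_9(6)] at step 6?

Answer: [152, 184, 144, 165, 82, 137, 82, 87, 191, 165]

Derivation:
t=0: [96, 113, 1, 186, 81, 95, 4, 199, 97, 3]
t=1: [183, 115, 42, 101, 167, 161, 62, 99, 145, 82]
t=2: [69, 132, 140, 136, 87, 47, 157, 159, 100, 161]
t=3: [172, 86, 57, 101, 153, 129, 33, 31, 124, 73]
t=4: [79, 178, 168, 149, 84, 83, 112, 104, 127, 163]
t=5: [202, 83, 45, 63, 153, 216, 146, 139, 88, 64]
t=6: [152, 184, 144, 165, 82, 137, 82, 87, 191, 165]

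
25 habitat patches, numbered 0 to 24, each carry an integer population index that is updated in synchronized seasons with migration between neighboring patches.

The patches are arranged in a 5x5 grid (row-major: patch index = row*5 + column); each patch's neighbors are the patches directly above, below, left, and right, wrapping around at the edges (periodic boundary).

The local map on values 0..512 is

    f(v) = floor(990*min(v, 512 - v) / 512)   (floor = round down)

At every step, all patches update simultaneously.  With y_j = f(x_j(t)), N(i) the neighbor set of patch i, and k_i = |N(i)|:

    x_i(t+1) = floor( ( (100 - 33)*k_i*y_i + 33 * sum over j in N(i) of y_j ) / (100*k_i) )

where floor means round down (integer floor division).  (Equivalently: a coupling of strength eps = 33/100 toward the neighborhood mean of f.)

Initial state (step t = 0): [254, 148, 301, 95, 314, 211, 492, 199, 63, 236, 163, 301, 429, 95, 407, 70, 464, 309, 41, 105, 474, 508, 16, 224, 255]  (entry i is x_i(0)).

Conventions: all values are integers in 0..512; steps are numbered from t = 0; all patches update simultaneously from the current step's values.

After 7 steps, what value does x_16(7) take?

Answer: x_16(7) = 376

Derivation:
t=0: [254, 148, 301, 95, 314, 211, 492, 199, 63, 236, 163, 301, 429, 95, 407, 70, 464, 309, 41, 105, 474, 508, 16, 224, 255]
t=1: [423, 269, 345, 233, 389, 379, 147, 317, 180, 397, 306, 322, 219, 169, 231, 146, 139, 292, 152, 211, 141, 44, 122, 354, 420]
t=2: [217, 385, 342, 401, 243, 260, 311, 366, 346, 255, 378, 359, 406, 342, 410, 299, 275, 385, 317, 371, 241, 159, 251, 299, 219]
t=3: [418, 283, 320, 269, 442, 454, 367, 291, 323, 451, 288, 305, 231, 310, 243, 395, 410, 289, 356, 298, 440, 342, 431, 399, 416]
t=4: [189, 391, 371, 404, 168, 158, 301, 406, 360, 167, 389, 379, 434, 391, 425, 248, 246, 379, 321, 374, 169, 296, 215, 237, 198]
t=5: [342, 276, 269, 250, 322, 314, 355, 229, 276, 305, 258, 276, 178, 236, 199, 428, 434, 288, 347, 293, 353, 398, 393, 420, 369]
t=6: [344, 414, 447, 444, 368, 381, 346, 425, 452, 399, 443, 411, 377, 429, 403, 221, 205, 376, 336, 377, 287, 241, 261, 226, 290]
t=7: [312, 228, 164, 166, 277, 251, 280, 180, 133, 216, 178, 222, 239, 183, 204, 387, 376, 297, 320, 290, 427, 435, 431, 406, 403]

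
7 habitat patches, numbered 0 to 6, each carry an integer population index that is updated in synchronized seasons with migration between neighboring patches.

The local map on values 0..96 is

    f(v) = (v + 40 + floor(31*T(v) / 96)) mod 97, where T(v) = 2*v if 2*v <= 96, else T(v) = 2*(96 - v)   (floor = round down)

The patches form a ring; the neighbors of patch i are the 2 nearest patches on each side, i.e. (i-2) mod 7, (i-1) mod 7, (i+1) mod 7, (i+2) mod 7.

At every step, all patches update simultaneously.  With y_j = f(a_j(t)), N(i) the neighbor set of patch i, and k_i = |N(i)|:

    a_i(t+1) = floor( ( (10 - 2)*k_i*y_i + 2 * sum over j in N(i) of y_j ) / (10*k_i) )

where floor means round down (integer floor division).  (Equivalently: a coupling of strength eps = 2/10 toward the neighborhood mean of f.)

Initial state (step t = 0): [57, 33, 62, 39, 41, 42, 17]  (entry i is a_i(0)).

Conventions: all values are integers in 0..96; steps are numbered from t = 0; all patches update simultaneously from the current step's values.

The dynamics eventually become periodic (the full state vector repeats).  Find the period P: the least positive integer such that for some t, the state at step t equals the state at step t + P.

Answer: 16
Key observation: The state at step 25, [37, 37, 37, 37, 37, 37, 37], reappears at step 41 — and no state repeats earlier — so the cycle the system enters has period 16.

Derivation:
t=0: [57, 33, 62, 39, 41, 42, 17]
t=1: [29, 81, 27, 12, 13, 15, 60]
t=2: [79, 39, 79, 59, 60, 62, 33]
t=3: [33, 14, 30, 24, 29, 29, 79]
t=4: [88, 65, 87, 79, 83, 84, 42]
t=5: [34, 28, 34, 32, 32, 32, 16]
t=6: [92, 86, 94, 91, 90, 90, 71]
t=7: [36, 35, 37, 36, 35, 35, 31]
t=8: [6, 4, 2, 1, 4, 4, 72]
t=9: [47, 44, 43, 41, 44, 45, 33]
t=10: [22, 18, 13, 11, 18, 20, 78]
t=11: [72, 66, 62, 59, 66, 69, 39]
t=12: [28, 26, 26, 25, 26, 27, 11]
t=13: [84, 80, 82, 81, 80, 82, 63]
t=14: [33, 32, 33, 33, 32, 33, 28]
t=15: [93, 92, 93, 93, 92, 93, 87]
t=16: [36, 36, 37, 37, 36, 36, 35]
t=17: [1, 2, 2, 2, 2, 1, 0]
t=18: [41, 42, 42, 42, 42, 41, 40]
t=19: [10, 11, 11, 11, 11, 10, 8]
t=20: [56, 57, 57, 57, 57, 56, 53]
t=21: [24, 24, 24, 24, 24, 24, 23]
t=22: [78, 78, 79, 79, 78, 78, 77]
t=23: [32, 32, 32, 32, 32, 32, 32]
t=24: [92, 92, 92, 92, 92, 92, 92]
t=25: [37, 37, 37, 37, 37, 37, 37]
t=26: [3, 3, 3, 3, 3, 3, 3]
t=27: [44, 44, 44, 44, 44, 44, 44]
t=28: [15, 15, 15, 15, 15, 15, 15]
t=29: [64, 64, 64, 64, 64, 64, 64]
t=30: [27, 27, 27, 27, 27, 27, 27]
t=31: [84, 84, 84, 84, 84, 84, 84]
t=32: [34, 34, 34, 34, 34, 34, 34]
t=33: [95, 95, 95, 95, 95, 95, 95]
t=34: [38, 38, 38, 38, 38, 38, 38]
t=35: [5, 5, 5, 5, 5, 5, 5]
t=36: [48, 48, 48, 48, 48, 48, 48]
t=37: [22, 22, 22, 22, 22, 22, 22]
t=38: [76, 76, 76, 76, 76, 76, 76]
t=39: [31, 31, 31, 31, 31, 31, 31]
t=40: [91, 91, 91, 91, 91, 91, 91]
t=41: [37, 37, 37, 37, 37, 37, 37]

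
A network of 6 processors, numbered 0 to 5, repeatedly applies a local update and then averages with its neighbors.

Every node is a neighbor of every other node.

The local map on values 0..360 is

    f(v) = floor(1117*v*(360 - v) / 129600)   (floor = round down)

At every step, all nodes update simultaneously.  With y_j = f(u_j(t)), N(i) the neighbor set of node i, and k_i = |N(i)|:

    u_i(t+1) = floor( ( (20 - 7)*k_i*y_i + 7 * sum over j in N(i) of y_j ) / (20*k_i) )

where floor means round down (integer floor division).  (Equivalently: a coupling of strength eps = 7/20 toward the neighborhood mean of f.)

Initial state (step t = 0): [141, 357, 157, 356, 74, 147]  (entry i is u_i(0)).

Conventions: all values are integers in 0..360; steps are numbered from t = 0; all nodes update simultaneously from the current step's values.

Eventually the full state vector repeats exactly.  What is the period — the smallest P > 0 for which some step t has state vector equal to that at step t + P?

Answer: 2
Key observation: The state at step 41, [274, 274, 274, 274, 274, 274], reappears at step 43 — and no state repeats earlier — so the cycle the system enters has period 2.

Derivation:
t=0: [141, 357, 157, 356, 74, 147]
t=1: [225, 76, 229, 77, 176, 226]
t=2: [251, 208, 249, 208, 262, 251]
t=3: [239, 260, 241, 260, 231, 239]
t=4: [245, 231, 244, 231, 249, 245]
t=5: [243, 251, 244, 251, 241, 243]
t=6: [243, 237, 242, 237, 244, 243]
t=7: [245, 249, 246, 249, 244, 245]
t=8: [241, 239, 240, 239, 242, 241]
t=9: [247, 248, 247, 248, 246, 247]
t=10: [239, 239, 239, 239, 240, 239]
t=11: [248, 248, 248, 248, 248, 248]
t=12: [239, 239, 239, 239, 239, 239]
t=13: [249, 249, 249, 249, 249, 249]
t=14: [238, 238, 238, 238, 238, 238]
t=15: [250, 250, 250, 250, 250, 250]
t=16: [237, 237, 237, 237, 237, 237]
t=17: [251, 251, 251, 251, 251, 251]
t=18: [235, 235, 235, 235, 235, 235]
t=19: [253, 253, 253, 253, 253, 253]
t=20: [233, 233, 233, 233, 233, 233]
t=21: [255, 255, 255, 255, 255, 255]
t=22: [230, 230, 230, 230, 230, 230]
t=23: [257, 257, 257, 257, 257, 257]
t=24: [228, 228, 228, 228, 228, 228]
t=25: [259, 259, 259, 259, 259, 259]
t=26: [225, 225, 225, 225, 225, 225]
t=27: [261, 261, 261, 261, 261, 261]
t=28: [222, 222, 222, 222, 222, 222]
t=29: [264, 264, 264, 264, 264, 264]
t=30: [218, 218, 218, 218, 218, 218]
t=31: [266, 266, 266, 266, 266, 266]
t=32: [215, 215, 215, 215, 215, 215]
t=33: [268, 268, 268, 268, 268, 268]
t=34: [212, 212, 212, 212, 212, 212]
t=35: [270, 270, 270, 270, 270, 270]
t=36: [209, 209, 209, 209, 209, 209]
t=37: [272, 272, 272, 272, 272, 272]
t=38: [206, 206, 206, 206, 206, 206]
t=39: [273, 273, 273, 273, 273, 273]
t=40: [204, 204, 204, 204, 204, 204]
t=41: [274, 274, 274, 274, 274, 274]
t=42: [203, 203, 203, 203, 203, 203]
t=43: [274, 274, 274, 274, 274, 274]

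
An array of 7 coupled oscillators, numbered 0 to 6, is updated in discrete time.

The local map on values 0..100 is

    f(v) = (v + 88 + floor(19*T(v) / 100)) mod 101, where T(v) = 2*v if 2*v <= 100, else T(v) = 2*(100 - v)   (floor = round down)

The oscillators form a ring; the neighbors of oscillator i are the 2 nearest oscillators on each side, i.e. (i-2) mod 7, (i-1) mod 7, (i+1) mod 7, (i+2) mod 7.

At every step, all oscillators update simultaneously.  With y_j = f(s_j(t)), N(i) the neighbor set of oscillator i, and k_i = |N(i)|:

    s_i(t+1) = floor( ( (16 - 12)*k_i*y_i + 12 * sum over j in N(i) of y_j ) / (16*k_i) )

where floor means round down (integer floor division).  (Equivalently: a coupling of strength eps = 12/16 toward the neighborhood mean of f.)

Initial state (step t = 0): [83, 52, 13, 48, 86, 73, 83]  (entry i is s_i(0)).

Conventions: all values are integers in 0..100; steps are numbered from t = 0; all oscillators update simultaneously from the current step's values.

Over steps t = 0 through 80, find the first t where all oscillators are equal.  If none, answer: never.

Simulating step by step:
t=0: [83, 52, 13, 48, 86, 73, 83]  (not all equal)
t=1: [57, 53, 50, 52, 57, 70, 71]  (not all equal)
t=2: [61, 59, 57, 59, 61, 63, 63]  (not all equal)
t=3: [62, 61, 61, 61, 62, 62, 62]  (not all equal)
t=4: [62, 62, 62, 62, 62, 62, 62]  (all equal)

Answer: 4
Key observation: Synchronization is absorbing here: once all oscillators are equal they stay equal, and step 4 is the first all-equal step.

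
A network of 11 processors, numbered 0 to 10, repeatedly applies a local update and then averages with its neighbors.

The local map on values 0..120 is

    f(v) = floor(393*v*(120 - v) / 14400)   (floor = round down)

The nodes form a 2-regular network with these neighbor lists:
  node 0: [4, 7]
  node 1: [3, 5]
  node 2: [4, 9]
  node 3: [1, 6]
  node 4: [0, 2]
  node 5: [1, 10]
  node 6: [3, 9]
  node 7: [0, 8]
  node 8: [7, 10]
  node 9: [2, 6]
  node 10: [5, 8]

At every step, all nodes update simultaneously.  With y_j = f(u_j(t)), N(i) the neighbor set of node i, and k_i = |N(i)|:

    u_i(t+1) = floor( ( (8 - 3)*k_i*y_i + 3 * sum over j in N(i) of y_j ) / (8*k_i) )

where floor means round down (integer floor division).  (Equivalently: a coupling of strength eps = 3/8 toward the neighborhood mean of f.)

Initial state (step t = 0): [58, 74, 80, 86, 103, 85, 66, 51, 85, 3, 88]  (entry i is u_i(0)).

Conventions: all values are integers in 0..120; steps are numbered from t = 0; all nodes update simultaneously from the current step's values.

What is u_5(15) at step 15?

Answer: u_5(15) = 79

Derivation:
t=0: [58, 74, 80, 86, 103, 85, 66, 51, 85, 3, 88]
t=1: [88, 87, 64, 84, 64, 82, 77, 93, 82, 40, 77]
t=2: [78, 80, 95, 82, 93, 84, 87, 72, 82, 89, 88]
t=3: [86, 85, 66, 84, 71, 81, 78, 91, 85, 73, 78]
t=4: [80, 82, 95, 83, 91, 85, 88, 75, 80, 93, 86]
t=5: [85, 83, 66, 82, 73, 81, 75, 90, 86, 68, 80]
t=6: [81, 83, 96, 85, 91, 85, 91, 75, 79, 95, 85]
t=7: [84, 82, 64, 79, 72, 81, 72, 90, 87, 65, 82]
t=8: [82, 85, 96, 88, 92, 85, 93, 75, 78, 96, 83]
t=9: [83, 80, 63, 75, 71, 81, 68, 90, 88, 63, 83]
t=10: [83, 87, 97, 91, 92, 85, 95, 75, 76, 97, 82]
t=11: [82, 77, 61, 71, 70, 81, 64, 90, 90, 60, 85]
t=12: [84, 90, 97, 93, 93, 85, 96, 75, 74, 97, 80]
t=13: [81, 73, 61, 67, 69, 80, 62, 90, 91, 60, 86]
t=14: [85, 92, 97, 95, 94, 86, 97, 75, 73, 98, 79]
t=15: [80, 70, 60, 64, 67, 79, 60, 90, 91, 58, 87]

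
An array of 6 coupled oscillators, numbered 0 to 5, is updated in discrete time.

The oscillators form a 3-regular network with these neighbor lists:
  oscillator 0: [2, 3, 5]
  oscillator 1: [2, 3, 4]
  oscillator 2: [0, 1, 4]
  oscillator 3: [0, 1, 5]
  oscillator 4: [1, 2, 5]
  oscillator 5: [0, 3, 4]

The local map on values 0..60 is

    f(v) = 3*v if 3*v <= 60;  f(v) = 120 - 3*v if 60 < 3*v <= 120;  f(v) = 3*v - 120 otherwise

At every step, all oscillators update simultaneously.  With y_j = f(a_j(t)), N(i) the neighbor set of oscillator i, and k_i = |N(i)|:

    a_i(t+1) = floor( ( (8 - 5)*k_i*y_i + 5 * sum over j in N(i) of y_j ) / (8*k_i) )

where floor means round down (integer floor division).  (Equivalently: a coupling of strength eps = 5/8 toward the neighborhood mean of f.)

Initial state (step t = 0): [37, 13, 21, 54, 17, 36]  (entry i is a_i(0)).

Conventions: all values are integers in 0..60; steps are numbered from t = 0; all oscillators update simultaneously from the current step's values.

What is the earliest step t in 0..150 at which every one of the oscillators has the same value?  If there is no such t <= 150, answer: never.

Simulating step by step:
t=0: [37, 13, 21, 54, 17, 36]  (not all equal)
t=1: [26, 45, 42, 28, 41, 25]  (not all equal)
t=2: [33, 15, 14, 34, 14, 33]  (not all equal)
t=3: [24, 38, 38, 24, 38, 24]  (not all equal)
t=4: [39, 14, 14, 39, 14, 39]  (not all equal)
t=5: [11, 33, 33, 11, 33, 11]  (not all equal)
t=6: [30, 23, 23, 30, 23, 30]  (not all equal)
t=7: [34, 46, 46, 34, 46, 34]  (not all equal)
t=8: [18, 18, 18, 18, 18, 18]  (all equal)

Answer: 8
Key observation: Synchronization is absorbing here: once all oscillators are equal they stay equal, and step 8 is the first all-equal step.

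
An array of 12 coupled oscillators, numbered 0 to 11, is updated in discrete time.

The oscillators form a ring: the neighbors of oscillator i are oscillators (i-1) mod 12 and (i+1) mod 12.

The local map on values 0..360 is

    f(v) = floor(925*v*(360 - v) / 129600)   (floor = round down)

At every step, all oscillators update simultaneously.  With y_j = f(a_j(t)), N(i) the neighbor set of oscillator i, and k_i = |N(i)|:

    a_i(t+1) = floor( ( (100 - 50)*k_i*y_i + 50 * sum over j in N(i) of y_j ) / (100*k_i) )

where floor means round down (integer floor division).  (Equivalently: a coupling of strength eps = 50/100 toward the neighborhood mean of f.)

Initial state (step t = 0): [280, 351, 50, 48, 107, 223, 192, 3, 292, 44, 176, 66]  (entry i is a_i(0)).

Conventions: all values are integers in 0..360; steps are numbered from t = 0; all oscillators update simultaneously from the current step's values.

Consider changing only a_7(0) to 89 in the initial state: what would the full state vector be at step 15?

Simulating step by step:
t=0: [280, 351, 50, 48, 107, 223, 192, 89, 292, 44, 176, 66]
t=1: [119, 78, 87, 128, 177, 214, 212, 178, 138, 142, 174, 166]
t=2: [198, 171, 176, 205, 223, 224, 224, 225, 221, 222, 227, 223]
t=3: [226, 229, 229, 225, 219, 217, 216, 217, 218, 217, 216, 219]
t=4: [216, 214, 214, 216, 219, 221, 221, 221, 220, 221, 221, 219]
t=5: [221, 222, 222, 221, 220, 219, 219, 219, 219, 219, 219, 220]
t=6: [218, 218, 218, 218, 219, 219, 220, 220, 220, 220, 219, 219]
t=7: [220, 220, 220, 220, 220, 219, 219, 219, 219, 219, 219, 220]
t=8: [219, 219, 219, 219, 219, 219, 220, 220, 220, 220, 219, 219]
t=9: [220, 220, 220, 220, 220, 219, 219, 219, 219, 219, 219, 220]
t=10: [219, 219, 219, 219, 219, 219, 220, 220, 220, 220, 219, 219]
t=11: [220, 220, 220, 220, 220, 219, 219, 219, 219, 219, 219, 220]
t=12: [219, 219, 219, 219, 219, 219, 220, 220, 220, 220, 219, 219]
t=13: [220, 220, 220, 220, 220, 219, 219, 219, 219, 219, 219, 220]
t=14: [219, 219, 219, 219, 219, 219, 220, 220, 220, 220, 219, 219]
t=15: [220, 220, 220, 220, 220, 219, 219, 219, 219, 219, 219, 220]

Answer: [220, 220, 220, 220, 220, 219, 219, 219, 219, 219, 219, 220]
Key observation: This trace re-runs the system from the modified initial state.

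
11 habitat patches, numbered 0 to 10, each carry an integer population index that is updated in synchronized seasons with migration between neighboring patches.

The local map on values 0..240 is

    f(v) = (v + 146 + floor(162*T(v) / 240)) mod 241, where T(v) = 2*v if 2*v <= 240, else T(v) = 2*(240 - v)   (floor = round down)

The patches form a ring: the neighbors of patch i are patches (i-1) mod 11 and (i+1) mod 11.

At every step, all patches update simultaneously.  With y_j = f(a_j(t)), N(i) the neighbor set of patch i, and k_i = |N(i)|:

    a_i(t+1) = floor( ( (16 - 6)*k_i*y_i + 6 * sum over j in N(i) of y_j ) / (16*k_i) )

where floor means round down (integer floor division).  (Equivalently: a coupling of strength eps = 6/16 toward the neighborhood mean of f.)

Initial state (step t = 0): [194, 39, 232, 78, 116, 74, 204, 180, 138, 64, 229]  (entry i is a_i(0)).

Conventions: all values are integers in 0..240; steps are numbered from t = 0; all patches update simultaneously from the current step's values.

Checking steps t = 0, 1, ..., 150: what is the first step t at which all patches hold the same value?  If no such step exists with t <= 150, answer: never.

Answer: 5
Key observation: Synchronization is absorbing here: once all patches are equal they stay equal, and step 5 is the first all-equal step.

Derivation:
t=0: [194, 39, 232, 78, 116, 74, 204, 180, 138, 64, 229]  (not all equal)
t=1: [172, 205, 152, 115, 141, 111, 143, 166, 153, 95, 133]  (not all equal)
t=2: [168, 162, 171, 175, 175, 170, 174, 172, 165, 146, 169]  (not all equal)
t=3: [170, 171, 169, 167, 167, 168, 168, 168, 171, 174, 170]  (not all equal)
t=4: [169, 169, 169, 169, 170, 170, 170, 169, 169, 168, 168]  (not all equal)
t=5: [169, 169, 169, 169, 169, 169, 169, 169, 169, 169, 169]  (all equal)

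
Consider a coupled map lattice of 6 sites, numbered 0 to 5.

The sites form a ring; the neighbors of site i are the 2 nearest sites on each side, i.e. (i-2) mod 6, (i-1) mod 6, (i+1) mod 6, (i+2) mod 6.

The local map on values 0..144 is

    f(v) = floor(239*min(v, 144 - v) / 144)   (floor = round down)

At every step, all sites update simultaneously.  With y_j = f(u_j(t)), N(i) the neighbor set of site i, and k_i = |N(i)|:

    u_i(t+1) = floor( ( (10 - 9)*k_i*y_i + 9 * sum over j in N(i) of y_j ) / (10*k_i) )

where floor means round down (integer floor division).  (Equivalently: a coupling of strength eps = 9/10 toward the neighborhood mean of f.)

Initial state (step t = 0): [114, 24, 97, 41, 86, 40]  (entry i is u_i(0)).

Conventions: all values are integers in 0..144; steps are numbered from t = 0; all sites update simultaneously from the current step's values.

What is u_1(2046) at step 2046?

Simulating step by step:
t=0: [114, 24, 97, 41, 86, 40]
t=1: [67, 62, 64, 69, 68, 63]
t=2: [106, 108, 109, 106, 109, 109]
t=3: [58, 60, 60, 58, 60, 60]
t=4: [98, 97, 97, 98, 97, 97]
t=5: [77, 77, 77, 77, 77, 77]
t=6: [111, 111, 111, 111, 111, 111]
t=7: [54, 54, 54, 54, 54, 54]
t=8: [89, 89, 89, 89, 89, 89]
t=9: [91, 91, 91, 91, 91, 91]
t=10: [87, 87, 87, 87, 87, 87]
t=11: [94, 94, 94, 94, 94, 94]
t=12: [82, 82, 82, 82, 82, 82]
t=13: [102, 102, 102, 102, 102, 102]
t=14: [69, 69, 69, 69, 69, 69]
t=15: [114, 114, 114, 114, 114, 114]
t=16: [49, 49, 49, 49, 49, 49]
t=17: [81, 81, 81, 81, 81, 81]
t=18: [104, 104, 104, 104, 104, 104]
t=19: [66, 66, 66, 66, 66, 66]
t=20: [109, 109, 109, 109, 109, 109]
t=21: [58, 58, 58, 58, 58, 58]
t=22: [96, 96, 96, 96, 96, 96]
t=23: [79, 79, 79, 79, 79, 79]
t=24: [107, 107, 107, 107, 107, 107]
t=25: [61, 61, 61, 61, 61, 61]
t=26: [101, 101, 101, 101, 101, 101]
t=27: [71, 71, 71, 71, 71, 71]
t=28: [117, 117, 117, 117, 117, 117]
t=29: [44, 44, 44, 44, 44, 44]
t=30: [73, 73, 73, 73, 73, 73]
t=31: [117, 117, 117, 117, 117, 117]

Answer: u_1(2046) = 73
Key observation: The state at step 28, [117, 117, 117, 117, 117, 117], reappears at step 31: the system is in a cycle of period 3 from step 28 on.  Therefore the state at step 2046 equals the state at step 28 + ((2046 - 28) mod 3) = 30, which is [73, 73, 73, 73, 73, 73].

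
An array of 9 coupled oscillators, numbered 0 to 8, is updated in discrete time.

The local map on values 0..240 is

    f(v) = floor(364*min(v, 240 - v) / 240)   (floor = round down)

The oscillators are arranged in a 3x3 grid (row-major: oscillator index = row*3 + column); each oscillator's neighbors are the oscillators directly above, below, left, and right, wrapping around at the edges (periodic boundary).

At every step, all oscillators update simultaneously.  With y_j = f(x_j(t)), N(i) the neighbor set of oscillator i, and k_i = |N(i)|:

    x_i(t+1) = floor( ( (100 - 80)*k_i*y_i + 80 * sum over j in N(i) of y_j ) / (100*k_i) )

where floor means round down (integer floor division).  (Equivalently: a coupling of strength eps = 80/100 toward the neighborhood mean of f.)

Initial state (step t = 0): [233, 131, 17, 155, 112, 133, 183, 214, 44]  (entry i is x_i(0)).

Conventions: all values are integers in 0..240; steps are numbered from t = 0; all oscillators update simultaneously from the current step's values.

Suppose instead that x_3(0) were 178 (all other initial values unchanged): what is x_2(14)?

Answer: x_2(14) = 125
Key observation: This trace re-runs the system from the modified initial state.

Derivation:
t=0: [233, 131, 17, 178, 112, 133, 183, 214, 44]
t=1: [76, 81, 85, 104, 125, 103, 59, 105, 75]
t=2: [122, 139, 126, 138, 153, 145, 126, 131, 129]
t=3: [165, 159, 163, 155, 149, 153, 167, 157, 164]
t=4: [117, 122, 119, 124, 128, 125, 118, 122, 119]
t=5: [177, 176, 177, 174, 174, 175, 177, 176, 178]
t=6: [96, 96, 95, 97, 98, 97, 96, 96, 95]
t=7: [145, 145, 145, 146, 146, 146, 145, 145, 145]
t=8: [143, 143, 143, 142, 142, 142, 143, 143, 143]
t=9: [147, 147, 147, 147, 147, 147, 147, 147, 147]
t=10: [141, 141, 141, 141, 141, 141, 141, 141, 141]
t=11: [150, 150, 150, 150, 150, 150, 150, 150, 150]
t=12: [136, 136, 136, 136, 136, 136, 136, 136, 136]
t=13: [157, 157, 157, 157, 157, 157, 157, 157, 157]
t=14: [125, 125, 125, 125, 125, 125, 125, 125, 125]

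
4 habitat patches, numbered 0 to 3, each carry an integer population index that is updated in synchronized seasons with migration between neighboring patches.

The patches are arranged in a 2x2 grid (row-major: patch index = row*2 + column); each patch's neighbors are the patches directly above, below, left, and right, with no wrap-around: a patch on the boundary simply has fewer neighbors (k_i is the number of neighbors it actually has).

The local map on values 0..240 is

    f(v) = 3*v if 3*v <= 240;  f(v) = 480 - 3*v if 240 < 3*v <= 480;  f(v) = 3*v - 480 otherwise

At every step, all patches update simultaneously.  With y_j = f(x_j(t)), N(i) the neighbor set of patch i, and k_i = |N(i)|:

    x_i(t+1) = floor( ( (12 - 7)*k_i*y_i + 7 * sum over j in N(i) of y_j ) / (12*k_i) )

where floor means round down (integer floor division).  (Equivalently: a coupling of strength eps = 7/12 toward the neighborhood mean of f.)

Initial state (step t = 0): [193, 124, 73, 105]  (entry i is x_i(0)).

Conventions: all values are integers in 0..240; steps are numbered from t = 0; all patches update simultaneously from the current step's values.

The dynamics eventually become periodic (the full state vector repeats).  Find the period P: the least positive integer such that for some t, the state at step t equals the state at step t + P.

Answer: 4
Key observation: The state at step 109, [24, 24, 24, 24], reappears at step 113 — and no state repeats earlier — so the cycle the system enters has period 4.

Derivation:
t=0: [193, 124, 73, 105]
t=1: [136, 122, 168, 164]
t=2: [70, 72, 34, 45]
t=3: [180, 190, 143, 149]
t=4: [66, 64, 48, 54]
t=5: [180, 185, 165, 165]
t=6: [51, 53, 28, 32]
t=7: [134, 138, 107, 110]
t=8: [98, 94, 132, 128]
t=9: [159, 164, 117, 122]
t=10: [42, 39, 87, 88]
t=11: [150, 148, 191, 188]
t=12: [50, 48, 72, 72]
t=13: [167, 166, 196, 195]
t=14: [45, 44, 81, 80]
t=15: [163, 164, 208, 207]
t=16: [49, 48, 103, 104]
t=17: [153, 151, 163, 161]
t=18: [19, 18, 10, 11]
t=19: [48, 48, 38, 38]
t=20: [135, 135, 122, 122]
t=21: [86, 86, 102, 102]
t=22: [208, 208, 188, 188]
t=23: [126, 126, 101, 101]
t=24: [123, 123, 155, 155]
t=25: [83, 83, 43, 43]
t=26: [201, 201, 158, 158]
t=27: [88, 88, 40, 40]
t=28: [188, 188, 148, 148]
t=29: [70, 70, 50, 50]
t=30: [192, 192, 167, 167]
t=31: [74, 74, 42, 42]
t=32: [194, 194, 154, 154]
t=33: [77, 77, 42, 42]
t=34: [200, 200, 156, 156]
t=35: [88, 88, 43, 43]
t=36: [190, 190, 154, 154]
t=37: [69, 69, 39, 39]
t=38: [180, 180, 143, 143]
t=39: [57, 57, 53, 53]
t=40: [167, 167, 162, 162]
t=41: [16, 16, 10, 10]
t=42: [42, 42, 35, 35]
t=43: [119, 119, 111, 111]
t=44: [130, 130, 140, 140]
t=45: [81, 81, 68, 68]
t=46: [227, 227, 213, 213]
t=47: [188, 188, 171, 171]
t=48: [69, 69, 47, 47]
t=49: [187, 187, 160, 160]
t=50: [57, 57, 23, 23]
t=51: [141, 141, 98, 98]
t=52: [94, 94, 148, 148]
t=53: [150, 150, 83, 83]
t=54: [88, 88, 172, 172]
t=55: [163, 163, 88, 88]
t=56: [69, 69, 155, 155]
t=57: [151, 151, 71, 71]
t=58: [81, 81, 158, 158]
t=59: [169, 169, 73, 73]
t=60: [83, 83, 163, 163]
t=61: [166, 166, 73, 73]
t=62: [76, 76, 160, 160]
t=63: [161, 161, 66, 66]
t=64: [59, 59, 141, 141]
t=65: [142, 142, 92, 92]
t=66: [97, 97, 160, 160]
t=67: [133, 133, 55, 55]
t=68: [105, 105, 140, 140]
t=69: [134, 134, 90, 90]
t=70: [116, 116, 171, 171]
t=71: [103, 103, 61, 61]
t=72: [174, 174, 179, 179]
t=73: [46, 46, 52, 52]
t=74: [143, 143, 150, 150]
t=75: [44, 44, 36, 36]
t=76: [125, 125, 115, 115]
t=77: [113, 113, 126, 126]
t=78: [129, 129, 113, 113]
t=79: [107, 107, 127, 127]
t=80: [141, 141, 116, 116]
t=81: [78, 78, 110, 110]
t=82: [209, 209, 174, 174]
t=83: [116, 116, 72, 72]
t=84: [156, 156, 191, 191]
t=85: [35, 35, 69, 69]
t=86: [134, 134, 177, 177]
t=87: [70, 70, 58, 58]
t=88: [199, 199, 184, 184]
t=89: [103, 103, 85, 85]
t=90: [186, 186, 209, 209]
t=91: [98, 98, 126, 126]
t=92: [161, 161, 126, 126]
t=93: [31, 31, 73, 73]
t=94: [129, 129, 182, 182]
t=95: [85, 85, 73, 73]
t=96: [223, 223, 220, 220]
t=97: [186, 186, 182, 182]
t=98: [74, 74, 69, 69]
t=99: [217, 217, 211, 211]
t=100: [165, 165, 158, 158]
t=101: [12, 12, 8, 8]
t=102: [32, 32, 27, 27]
t=103: [91, 91, 85, 85]
t=104: [212, 212, 219, 219]
t=105: [162, 162, 170, 170]
t=106: [13, 13, 23, 23]
t=107: [47, 47, 60, 60]
t=108: [152, 152, 168, 168]
t=109: [24, 24, 24, 24]
t=110: [72, 72, 72, 72]
t=111: [216, 216, 216, 216]
t=112: [168, 168, 168, 168]
t=113: [24, 24, 24, 24]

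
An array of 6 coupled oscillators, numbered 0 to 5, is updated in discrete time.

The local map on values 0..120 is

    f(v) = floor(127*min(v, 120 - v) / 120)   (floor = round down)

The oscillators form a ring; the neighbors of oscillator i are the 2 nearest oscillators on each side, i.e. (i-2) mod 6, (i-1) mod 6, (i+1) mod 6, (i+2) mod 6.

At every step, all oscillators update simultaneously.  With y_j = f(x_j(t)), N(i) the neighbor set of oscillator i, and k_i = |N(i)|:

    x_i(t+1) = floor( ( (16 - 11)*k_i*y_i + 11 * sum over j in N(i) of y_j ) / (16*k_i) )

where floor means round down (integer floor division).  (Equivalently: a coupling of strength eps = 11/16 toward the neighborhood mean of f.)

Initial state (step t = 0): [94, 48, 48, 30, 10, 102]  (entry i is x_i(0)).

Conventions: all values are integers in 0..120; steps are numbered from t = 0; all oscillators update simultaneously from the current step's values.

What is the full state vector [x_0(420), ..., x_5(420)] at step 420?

Answer: [61, 61, 61, 61, 61, 61]
Key observation: The state at step 19, [62, 62, 62, 62, 62, 62], reappears at step 21: the system is in a cycle of period 2 from step 19 on.  Therefore the state at step 420 equals the state at step 19 + ((420 - 19) mod 2) = 20, which is [61, 61, 61, 61, 61, 61].

Derivation:
t=0: [94, 48, 48, 30, 10, 102]
t=1: [30, 37, 35, 31, 24, 26]
t=2: [31, 34, 33, 32, 29, 30]
t=3: [32, 33, 32, 32, 31, 32]
t=4: [33, 33, 33, 33, 32, 33]
t=5: [33, 34, 33, 33, 33, 33]
t=6: [34, 34, 34, 34, 34, 34]
t=7: [35, 35, 35, 35, 35, 35]
t=8: [37, 37, 37, 37, 37, 37]
t=9: [39, 39, 39, 39, 39, 39]
t=10: [41, 41, 41, 41, 41, 41]
t=11: [43, 43, 43, 43, 43, 43]
t=12: [45, 45, 45, 45, 45, 45]
t=13: [47, 47, 47, 47, 47, 47]
t=14: [49, 49, 49, 49, 49, 49]
t=15: [51, 51, 51, 51, 51, 51]
t=16: [53, 53, 53, 53, 53, 53]
t=17: [56, 56, 56, 56, 56, 56]
t=18: [59, 59, 59, 59, 59, 59]
t=19: [62, 62, 62, 62, 62, 62]
t=20: [61, 61, 61, 61, 61, 61]
t=21: [62, 62, 62, 62, 62, 62]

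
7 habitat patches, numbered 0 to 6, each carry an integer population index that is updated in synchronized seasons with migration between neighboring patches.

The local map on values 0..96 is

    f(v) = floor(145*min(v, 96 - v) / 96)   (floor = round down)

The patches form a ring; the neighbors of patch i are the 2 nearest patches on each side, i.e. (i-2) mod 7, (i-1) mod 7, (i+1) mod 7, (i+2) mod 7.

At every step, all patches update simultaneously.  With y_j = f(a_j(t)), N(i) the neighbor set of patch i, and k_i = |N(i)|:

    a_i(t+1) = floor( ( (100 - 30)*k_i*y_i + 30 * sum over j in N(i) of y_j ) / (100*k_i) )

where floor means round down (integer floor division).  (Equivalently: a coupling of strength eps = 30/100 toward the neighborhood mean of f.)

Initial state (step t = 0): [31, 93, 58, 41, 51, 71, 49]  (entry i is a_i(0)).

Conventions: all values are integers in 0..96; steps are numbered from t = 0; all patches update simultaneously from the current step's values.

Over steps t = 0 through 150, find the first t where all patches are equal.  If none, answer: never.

Simulating step by step:
t=0: [31, 93, 58, 41, 51, 71, 49]  (not all equal)
t=1: [44, 20, 53, 55, 63, 44, 60]  (not all equal)
t=2: [62, 39, 60, 58, 52, 63, 53]  (not all equal)
t=3: [52, 57, 55, 56, 63, 52, 61]  (not all equal)
t=4: [63, 58, 60, 59, 52, 63, 54]  (not all equal)
t=5: [51, 56, 54, 55, 62, 51, 60]  (not all equal)
t=6: [65, 60, 62, 60, 54, 64, 56]  (not all equal)
t=7: [48, 53, 51, 54, 60, 50, 57]  (not all equal)
t=8: [69, 64, 65, 63, 57, 66, 60]  (not all equal)
t=9: [42, 47, 46, 49, 55, 46, 52]  (not all equal)
t=10: [64, 69, 68, 69, 63, 67, 65]  (not all equal)
t=11: [46, 41, 42, 41, 47, 43, 45]  (not all equal)
t=12: [67, 62, 63, 62, 68, 64, 66]  (not all equal)
t=13: [44, 49, 48, 49, 43, 47, 45]  (not all equal)
t=14: [67, 69, 70, 69, 65, 69, 67]  (not all equal)
t=15: [42, 40, 39, 40, 44, 40, 42]  (not all equal)
t=16: [62, 60, 59, 60, 64, 60, 62]  (not all equal)
t=17: [51, 53, 54, 53, 49, 53, 51]  (not all equal)
t=18: [66, 64, 63, 64, 68, 64, 66]  (not all equal)
t=19: [45, 47, 48, 47, 43, 47, 45]  (not all equal)
t=20: [67, 69, 70, 69, 65, 69, 67]  (not all equal)

Answer: never
Key observation: The state at step 14 reappears at step 20 — the system is in a cycle of period 6 from step 14 on.  No step 0..20 is synchronized, and the cycle repeats forever, so no step up to 150 (or ever) has all patches equal.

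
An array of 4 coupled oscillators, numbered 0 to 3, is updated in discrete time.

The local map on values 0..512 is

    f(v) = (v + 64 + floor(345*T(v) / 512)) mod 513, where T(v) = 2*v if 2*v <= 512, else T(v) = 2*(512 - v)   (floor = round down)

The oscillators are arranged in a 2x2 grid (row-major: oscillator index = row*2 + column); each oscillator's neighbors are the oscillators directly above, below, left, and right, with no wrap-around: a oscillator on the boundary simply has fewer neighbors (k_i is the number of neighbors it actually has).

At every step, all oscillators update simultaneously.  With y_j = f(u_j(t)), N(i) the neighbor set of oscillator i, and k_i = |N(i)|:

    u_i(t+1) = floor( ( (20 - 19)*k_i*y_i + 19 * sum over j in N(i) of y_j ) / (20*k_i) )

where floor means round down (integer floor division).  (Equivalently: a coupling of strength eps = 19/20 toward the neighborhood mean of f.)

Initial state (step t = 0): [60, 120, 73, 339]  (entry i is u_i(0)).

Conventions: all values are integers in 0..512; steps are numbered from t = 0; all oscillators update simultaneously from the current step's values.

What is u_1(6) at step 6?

Answer: u_1(6) = 148

Derivation:
t=0: [60, 120, 73, 339]
t=1: [285, 172, 167, 281]
t=2: [445, 158, 157, 445]
t=3: [415, 103, 103, 415]
t=4: [294, 106, 106, 294]
t=5: [303, 146, 146, 303]
t=6: [392, 148, 148, 392]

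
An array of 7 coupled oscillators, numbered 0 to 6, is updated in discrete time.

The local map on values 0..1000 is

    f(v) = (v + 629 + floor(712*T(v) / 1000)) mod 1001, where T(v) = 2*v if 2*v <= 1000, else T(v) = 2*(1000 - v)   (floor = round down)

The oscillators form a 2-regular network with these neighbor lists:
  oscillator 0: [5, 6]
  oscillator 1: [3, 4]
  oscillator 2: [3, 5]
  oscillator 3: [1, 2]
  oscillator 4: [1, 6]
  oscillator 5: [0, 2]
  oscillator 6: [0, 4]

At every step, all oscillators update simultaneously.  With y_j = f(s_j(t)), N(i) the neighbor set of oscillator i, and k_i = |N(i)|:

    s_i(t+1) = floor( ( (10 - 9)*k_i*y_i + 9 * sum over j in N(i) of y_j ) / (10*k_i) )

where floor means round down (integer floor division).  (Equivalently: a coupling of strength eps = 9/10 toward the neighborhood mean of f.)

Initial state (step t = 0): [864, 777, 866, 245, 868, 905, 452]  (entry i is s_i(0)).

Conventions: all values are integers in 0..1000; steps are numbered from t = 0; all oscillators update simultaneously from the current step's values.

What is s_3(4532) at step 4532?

Answer: s_3(4532) = 739
Key observation: The state at step 6, [739, 739, 739, 739, 739, 739, 739], reappears at step 8: the system is in a cycle of period 2 from step 6 on.  Therefore the state at step 4532 equals the state at step 6 + ((4532 - 6) mod 2) = 6, which is [739, 739, 739, 739, 739, 739, 739].

Derivation:
t=0: [864, 777, 866, 245, 868, 905, 452]
t=1: [694, 479, 468, 654, 718, 682, 687]
t=2: [760, 763, 767, 775, 771, 759, 752]
t=3: [731, 724, 726, 726, 729, 727, 727]
t=4: [742, 743, 743, 744, 743, 743, 742]
t=5: [736, 736, 736, 736, 736, 736, 736]
t=6: [739, 739, 739, 739, 739, 739, 739]
t=7: [738, 738, 738, 738, 738, 738, 738]
t=8: [739, 739, 739, 739, 739, 739, 739]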